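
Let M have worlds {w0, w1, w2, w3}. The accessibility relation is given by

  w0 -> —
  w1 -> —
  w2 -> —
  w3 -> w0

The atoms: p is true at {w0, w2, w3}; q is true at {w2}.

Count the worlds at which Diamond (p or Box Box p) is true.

1

w0: no successors, so Diamond (p or Box Box p) fails. ✗
w1: no successors, so Diamond (p or Box Box p) fails. ✗
w2: no successors, so Diamond (p or Box Box p) fails. ✗
w3: successors {w0}; p or Box Box p there: w0:T. ✓
Satisfying worlds: {w3}.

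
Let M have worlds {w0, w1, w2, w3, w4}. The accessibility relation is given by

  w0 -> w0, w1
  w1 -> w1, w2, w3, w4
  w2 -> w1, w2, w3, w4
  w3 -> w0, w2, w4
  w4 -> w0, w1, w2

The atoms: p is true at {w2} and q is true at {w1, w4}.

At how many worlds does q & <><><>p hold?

w0: q is F, <><><>p is T. ✗
w1: q is T, <><><>p is T. ✓
w2: q is F, <><><>p is T. ✗
w3: q is F, <><><>p is T. ✗
w4: q is T, <><><>p is T. ✓
Satisfying worlds: {w1, w4}.

2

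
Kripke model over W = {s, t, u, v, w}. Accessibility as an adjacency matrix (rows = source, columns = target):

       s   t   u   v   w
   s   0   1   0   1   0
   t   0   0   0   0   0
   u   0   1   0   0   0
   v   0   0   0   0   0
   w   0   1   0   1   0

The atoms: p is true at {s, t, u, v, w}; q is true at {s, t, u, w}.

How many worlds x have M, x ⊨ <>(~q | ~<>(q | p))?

s: successors {t, v}; ~q | ~<>(q | p) there: t:T, v:T. ✓
t: no successors, so <>(~q | ~<>(q | p)) fails. ✗
u: successors {t}; ~q | ~<>(q | p) there: t:T. ✓
v: no successors, so <>(~q | ~<>(q | p)) fails. ✗
w: successors {t, v}; ~q | ~<>(q | p) there: t:T, v:T. ✓
Satisfying worlds: {s, u, w}.

3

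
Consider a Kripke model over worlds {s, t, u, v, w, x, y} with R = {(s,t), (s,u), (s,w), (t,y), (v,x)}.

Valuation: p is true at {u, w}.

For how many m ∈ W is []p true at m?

s: successors {t, u, w}; p there: t:F, u:T, w:T. ✗
t: successors {y}; p there: y:F. ✗
u: no successors, so []p holds vacuously. ✓
v: successors {x}; p there: x:F. ✗
w: no successors, so []p holds vacuously. ✓
x: no successors, so []p holds vacuously. ✓
y: no successors, so []p holds vacuously. ✓
Satisfying worlds: {u, w, x, y}.

4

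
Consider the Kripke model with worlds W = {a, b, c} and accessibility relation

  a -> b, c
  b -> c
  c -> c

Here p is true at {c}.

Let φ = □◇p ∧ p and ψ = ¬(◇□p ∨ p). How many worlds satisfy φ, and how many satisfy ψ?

1 and 0

For □◇p ∧ p:
a: □◇p is T, p is F. ✗
b: □◇p is T, p is F. ✗
c: □◇p is T, p is T. ✓
— 1 world.
For ¬(◇□p ∨ p):
a: ◇□p ∨ p is T. ✗
b: ◇□p ∨ p is T. ✗
c: ◇□p ∨ p is T. ✗
— 0 worlds.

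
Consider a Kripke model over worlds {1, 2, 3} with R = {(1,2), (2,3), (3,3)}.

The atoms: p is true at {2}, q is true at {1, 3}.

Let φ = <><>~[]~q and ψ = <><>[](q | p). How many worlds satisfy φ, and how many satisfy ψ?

For <><>~[]~q:
1: successors {2}; <>~[]~q there: 2:T. ✓
2: successors {3}; <>~[]~q there: 3:T. ✓
3: successors {3}; <>~[]~q there: 3:T. ✓
— 3 worlds.
For <><>[](q | p):
1: successors {2}; <>[](q | p) there: 2:T. ✓
2: successors {3}; <>[](q | p) there: 3:T. ✓
3: successors {3}; <>[](q | p) there: 3:T. ✓
— 3 worlds.

3 and 3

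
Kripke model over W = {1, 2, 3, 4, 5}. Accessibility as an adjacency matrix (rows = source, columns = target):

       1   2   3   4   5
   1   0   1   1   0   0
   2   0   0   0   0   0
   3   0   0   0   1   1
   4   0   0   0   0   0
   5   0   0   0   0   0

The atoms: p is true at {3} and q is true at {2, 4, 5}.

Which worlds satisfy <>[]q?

{1, 3}

1: successors {2, 3}; []q there: 2:T, 3:T. ✓
2: no successors, so <>[]q fails. ✗
3: successors {4, 5}; []q there: 4:T, 5:T. ✓
4: no successors, so <>[]q fails. ✗
5: no successors, so <>[]q fails. ✗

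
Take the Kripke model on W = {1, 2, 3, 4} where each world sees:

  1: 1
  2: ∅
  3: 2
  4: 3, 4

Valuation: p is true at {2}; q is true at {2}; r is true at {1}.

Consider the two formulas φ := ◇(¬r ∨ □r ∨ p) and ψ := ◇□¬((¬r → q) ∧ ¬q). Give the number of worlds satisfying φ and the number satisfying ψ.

3 and 2

For ◇(¬r ∨ □r ∨ p):
1: successors {1}; ¬r ∨ □r ∨ p there: 1:T. ✓
2: no successors, so ◇(¬r ∨ □r ∨ p) fails. ✗
3: successors {2}; ¬r ∨ □r ∨ p there: 2:T. ✓
4: successors {3, 4}; ¬r ∨ □r ∨ p there: 3:T, 4:T. ✓
— 3 worlds.
For ◇□¬((¬r → q) ∧ ¬q):
1: successors {1}; □¬((¬r → q) ∧ ¬q) there: 1:F. ✗
2: no successors, so ◇□¬((¬r → q) ∧ ¬q) fails. ✗
3: successors {2}; □¬((¬r → q) ∧ ¬q) there: 2:T. ✓
4: successors {3, 4}; □¬((¬r → q) ∧ ¬q) there: 3:T, 4:T. ✓
— 2 worlds.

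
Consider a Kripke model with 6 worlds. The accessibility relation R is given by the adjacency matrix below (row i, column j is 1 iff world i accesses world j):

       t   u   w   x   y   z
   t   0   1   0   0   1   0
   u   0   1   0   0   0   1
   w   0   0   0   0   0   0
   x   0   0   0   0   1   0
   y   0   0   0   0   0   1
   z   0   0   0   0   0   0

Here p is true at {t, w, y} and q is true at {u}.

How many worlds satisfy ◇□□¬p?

4

t: successors {u, y}; □□¬p there: u:T, y:T. ✓
u: successors {u, z}; □□¬p there: u:T, z:T. ✓
w: no successors, so ◇□□¬p fails. ✗
x: successors {y}; □□¬p there: y:T. ✓
y: successors {z}; □□¬p there: z:T. ✓
z: no successors, so ◇□□¬p fails. ✗
Satisfying worlds: {t, u, x, y}.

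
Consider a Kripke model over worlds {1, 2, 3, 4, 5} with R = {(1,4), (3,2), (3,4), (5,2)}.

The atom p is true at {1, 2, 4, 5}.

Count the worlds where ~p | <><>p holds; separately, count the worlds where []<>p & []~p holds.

For ~p | <><>p:
1: ~p is F, <><>p is F. ✗
2: ~p is F, <><>p is F. ✗
3: ~p is T, <><>p is F. ✓
4: ~p is F, <><>p is F. ✗
5: ~p is F, <><>p is F. ✗
— 1 world.
For []<>p & []~p:
1: []<>p is F, []~p is F. ✗
2: []<>p is T, []~p is T. ✓
3: []<>p is F, []~p is F. ✗
4: []<>p is T, []~p is T. ✓
5: []<>p is F, []~p is F. ✗
— 2 worlds.

1 and 2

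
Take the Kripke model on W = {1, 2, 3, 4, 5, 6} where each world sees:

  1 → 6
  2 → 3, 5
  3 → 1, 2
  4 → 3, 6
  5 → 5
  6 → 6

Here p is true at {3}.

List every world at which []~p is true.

{1, 3, 5, 6}

1: successors {6}; ~p there: 6:T. ✓
2: successors {3, 5}; ~p there: 3:F, 5:T. ✗
3: successors {1, 2}; ~p there: 1:T, 2:T. ✓
4: successors {3, 6}; ~p there: 3:F, 6:T. ✗
5: successors {5}; ~p there: 5:T. ✓
6: successors {6}; ~p there: 6:T. ✓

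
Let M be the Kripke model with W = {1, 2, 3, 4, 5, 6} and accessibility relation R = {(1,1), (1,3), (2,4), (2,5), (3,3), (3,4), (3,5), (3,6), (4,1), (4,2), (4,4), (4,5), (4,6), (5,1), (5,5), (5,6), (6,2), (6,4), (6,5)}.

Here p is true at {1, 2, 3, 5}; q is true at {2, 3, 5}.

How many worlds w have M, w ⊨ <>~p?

1: successors {1, 3}; ~p there: 1:F, 3:F. ✗
2: successors {4, 5}; ~p there: 4:T, 5:F. ✓
3: successors {3, 4, 5, 6}; ~p there: 3:F, 4:T, 5:F, 6:T. ✓
4: successors {1, 2, 4, 5, 6}; ~p there: 1:F, 2:F, 4:T, 5:F, 6:T. ✓
5: successors {1, 5, 6}; ~p there: 1:F, 5:F, 6:T. ✓
6: successors {2, 4, 5}; ~p there: 2:F, 4:T, 5:F. ✓
Satisfying worlds: {2, 3, 4, 5, 6}.

5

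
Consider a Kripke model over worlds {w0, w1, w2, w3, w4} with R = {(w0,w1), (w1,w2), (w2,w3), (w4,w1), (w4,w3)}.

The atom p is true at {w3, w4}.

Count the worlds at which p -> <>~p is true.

4

w0: p is F, <>~p is T. ✓
w1: p is F, <>~p is T. ✓
w2: p is F, <>~p is F. ✓
w3: p is T, <>~p is F. ✗
w4: p is T, <>~p is T. ✓
Satisfying worlds: {w0, w1, w2, w4}.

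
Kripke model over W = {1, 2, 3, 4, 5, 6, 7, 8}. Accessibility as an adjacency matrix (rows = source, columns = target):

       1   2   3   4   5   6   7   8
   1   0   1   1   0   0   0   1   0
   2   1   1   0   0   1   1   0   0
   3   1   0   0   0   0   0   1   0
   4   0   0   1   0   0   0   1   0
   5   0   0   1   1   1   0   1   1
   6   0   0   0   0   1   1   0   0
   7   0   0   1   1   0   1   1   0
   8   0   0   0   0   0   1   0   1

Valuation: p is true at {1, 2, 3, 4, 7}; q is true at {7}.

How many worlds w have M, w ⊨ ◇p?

6

1: successors {2, 3, 7}; p there: 2:T, 3:T, 7:T. ✓
2: successors {1, 2, 5, 6}; p there: 1:T, 2:T, 5:F, 6:F. ✓
3: successors {1, 7}; p there: 1:T, 7:T. ✓
4: successors {3, 7}; p there: 3:T, 7:T. ✓
5: successors {3, 4, 5, 7, 8}; p there: 3:T, 4:T, 5:F, 7:T, 8:F. ✓
6: successors {5, 6}; p there: 5:F, 6:F. ✗
7: successors {3, 4, 6, 7}; p there: 3:T, 4:T, 6:F, 7:T. ✓
8: successors {6, 8}; p there: 6:F, 8:F. ✗
Satisfying worlds: {1, 2, 3, 4, 5, 7}.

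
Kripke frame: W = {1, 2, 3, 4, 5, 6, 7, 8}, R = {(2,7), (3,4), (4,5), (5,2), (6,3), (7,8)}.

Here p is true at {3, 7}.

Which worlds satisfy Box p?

{1, 2, 6, 8}

1: no successors, so Box p holds vacuously. ✓
2: successors {7}; p there: 7:T. ✓
3: successors {4}; p there: 4:F. ✗
4: successors {5}; p there: 5:F. ✗
5: successors {2}; p there: 2:F. ✗
6: successors {3}; p there: 3:T. ✓
7: successors {8}; p there: 8:F. ✗
8: no successors, so Box p holds vacuously. ✓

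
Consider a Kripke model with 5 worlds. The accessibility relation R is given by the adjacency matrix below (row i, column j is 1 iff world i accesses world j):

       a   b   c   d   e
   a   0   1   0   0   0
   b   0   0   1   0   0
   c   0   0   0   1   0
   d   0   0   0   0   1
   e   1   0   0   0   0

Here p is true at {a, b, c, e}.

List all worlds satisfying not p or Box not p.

a: not p is F, Box not p is F. ✗
b: not p is F, Box not p is F. ✗
c: not p is F, Box not p is T. ✓
d: not p is T, Box not p is F. ✓
e: not p is F, Box not p is F. ✗

{c, d}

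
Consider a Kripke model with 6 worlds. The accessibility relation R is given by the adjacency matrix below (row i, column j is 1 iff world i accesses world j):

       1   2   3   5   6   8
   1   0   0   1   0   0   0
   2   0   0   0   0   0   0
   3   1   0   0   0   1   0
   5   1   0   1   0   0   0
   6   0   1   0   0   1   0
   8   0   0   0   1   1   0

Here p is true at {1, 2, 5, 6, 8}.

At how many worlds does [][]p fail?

3

1: successors {3}; []p there: 3:T. ✓
2: no successors, so [][]p holds vacuously. ✓
3: successors {1, 6}; []p there: 1:F, 6:T. ✗
5: successors {1, 3}; []p there: 1:F, 3:T. ✗
6: successors {2, 6}; []p there: 2:T, 6:T. ✓
8: successors {5, 6}; []p there: 5:F, 6:T. ✗
Satisfying worlds: {1, 2, 6}.
So [][]p fails at the other 3 worlds.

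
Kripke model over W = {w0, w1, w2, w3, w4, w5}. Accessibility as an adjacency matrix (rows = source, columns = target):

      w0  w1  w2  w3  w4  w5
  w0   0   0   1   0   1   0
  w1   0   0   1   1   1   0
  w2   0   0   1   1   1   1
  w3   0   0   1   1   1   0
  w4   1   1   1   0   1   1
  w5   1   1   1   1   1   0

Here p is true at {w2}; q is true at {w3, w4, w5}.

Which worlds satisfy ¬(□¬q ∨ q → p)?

{w3, w4, w5}

w0: □¬q ∨ q → p is T. ✗
w1: □¬q ∨ q → p is T. ✗
w2: □¬q ∨ q → p is T. ✗
w3: □¬q ∨ q → p is F. ✓
w4: □¬q ∨ q → p is F. ✓
w5: □¬q ∨ q → p is F. ✓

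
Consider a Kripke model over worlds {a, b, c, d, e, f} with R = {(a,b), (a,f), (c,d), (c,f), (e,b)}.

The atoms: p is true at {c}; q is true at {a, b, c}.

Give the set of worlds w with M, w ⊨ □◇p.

a: successors {b, f}; ◇p there: b:F, f:F. ✗
b: no successors, so □◇p holds vacuously. ✓
c: successors {d, f}; ◇p there: d:F, f:F. ✗
d: no successors, so □◇p holds vacuously. ✓
e: successors {b}; ◇p there: b:F. ✗
f: no successors, so □◇p holds vacuously. ✓

{b, d, f}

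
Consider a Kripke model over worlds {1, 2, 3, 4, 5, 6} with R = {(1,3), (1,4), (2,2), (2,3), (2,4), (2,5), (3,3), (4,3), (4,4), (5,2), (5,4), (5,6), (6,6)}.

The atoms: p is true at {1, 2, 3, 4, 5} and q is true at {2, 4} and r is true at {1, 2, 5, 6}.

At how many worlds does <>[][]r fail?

4

1: successors {3, 4}; [][]r there: 3:F, 4:F. ✗
2: successors {2, 3, 4, 5}; [][]r there: 2:F, 3:F, 4:F, 5:F. ✗
3: successors {3}; [][]r there: 3:F. ✗
4: successors {3, 4}; [][]r there: 3:F, 4:F. ✗
5: successors {2, 4, 6}; [][]r there: 2:F, 4:F, 6:T. ✓
6: successors {6}; [][]r there: 6:T. ✓
Satisfying worlds: {5, 6}.
So <>[][]r fails at the other 4 worlds.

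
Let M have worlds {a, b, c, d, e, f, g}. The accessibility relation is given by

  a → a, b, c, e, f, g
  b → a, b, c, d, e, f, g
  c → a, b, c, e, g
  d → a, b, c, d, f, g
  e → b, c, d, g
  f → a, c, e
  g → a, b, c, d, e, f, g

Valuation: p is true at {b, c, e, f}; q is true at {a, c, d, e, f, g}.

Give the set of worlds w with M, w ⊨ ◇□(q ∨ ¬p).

a: successors {a, b, c, e, f, g}; □(q ∨ ¬p) there: a:F, b:F, c:F, e:F, f:T, g:F. ✓
b: successors {a, b, c, d, e, f, g}; □(q ∨ ¬p) there: a:F, b:F, c:F, d:F, e:F, f:T, g:F. ✓
c: successors {a, b, c, e, g}; □(q ∨ ¬p) there: a:F, b:F, c:F, e:F, g:F. ✗
d: successors {a, b, c, d, f, g}; □(q ∨ ¬p) there: a:F, b:F, c:F, d:F, f:T, g:F. ✓
e: successors {b, c, d, g}; □(q ∨ ¬p) there: b:F, c:F, d:F, g:F. ✗
f: successors {a, c, e}; □(q ∨ ¬p) there: a:F, c:F, e:F. ✗
g: successors {a, b, c, d, e, f, g}; □(q ∨ ¬p) there: a:F, b:F, c:F, d:F, e:F, f:T, g:F. ✓

{a, b, d, g}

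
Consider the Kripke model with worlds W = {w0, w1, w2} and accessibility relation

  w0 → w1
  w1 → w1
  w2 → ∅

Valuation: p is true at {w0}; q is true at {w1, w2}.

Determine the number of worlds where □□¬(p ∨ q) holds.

w0: successors {w1}; □¬(p ∨ q) there: w1:F. ✗
w1: successors {w1}; □¬(p ∨ q) there: w1:F. ✗
w2: no successors, so □□¬(p ∨ q) holds vacuously. ✓
Satisfying worlds: {w2}.

1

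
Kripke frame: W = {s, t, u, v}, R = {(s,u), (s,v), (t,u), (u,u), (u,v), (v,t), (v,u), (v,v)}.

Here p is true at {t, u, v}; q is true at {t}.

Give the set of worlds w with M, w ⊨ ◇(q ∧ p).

s: successors {u, v}; q ∧ p there: u:F, v:F. ✗
t: successors {u}; q ∧ p there: u:F. ✗
u: successors {u, v}; q ∧ p there: u:F, v:F. ✗
v: successors {t, u, v}; q ∧ p there: t:T, u:F, v:F. ✓

{v}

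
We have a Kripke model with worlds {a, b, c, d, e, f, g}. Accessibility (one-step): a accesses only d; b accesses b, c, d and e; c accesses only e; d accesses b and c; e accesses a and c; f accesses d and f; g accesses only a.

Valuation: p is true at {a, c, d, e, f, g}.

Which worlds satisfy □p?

a: successors {d}; p there: d:T. ✓
b: successors {b, c, d, e}; p there: b:F, c:T, d:T, e:T. ✗
c: successors {e}; p there: e:T. ✓
d: successors {b, c}; p there: b:F, c:T. ✗
e: successors {a, c}; p there: a:T, c:T. ✓
f: successors {d, f}; p there: d:T, f:T. ✓
g: successors {a}; p there: a:T. ✓

{a, c, e, f, g}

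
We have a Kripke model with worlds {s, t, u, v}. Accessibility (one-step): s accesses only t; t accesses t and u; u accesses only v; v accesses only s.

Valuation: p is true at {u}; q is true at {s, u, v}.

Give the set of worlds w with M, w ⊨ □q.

s: successors {t}; q there: t:F. ✗
t: successors {t, u}; q there: t:F, u:T. ✗
u: successors {v}; q there: v:T. ✓
v: successors {s}; q there: s:T. ✓

{u, v}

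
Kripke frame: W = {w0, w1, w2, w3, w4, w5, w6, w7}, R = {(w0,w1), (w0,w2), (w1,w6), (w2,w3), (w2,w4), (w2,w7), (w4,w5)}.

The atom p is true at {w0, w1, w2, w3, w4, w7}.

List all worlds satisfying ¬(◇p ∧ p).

w0: ◇p ∧ p is T. ✗
w1: ◇p ∧ p is F. ✓
w2: ◇p ∧ p is T. ✗
w3: ◇p ∧ p is F. ✓
w4: ◇p ∧ p is F. ✓
w5: ◇p ∧ p is F. ✓
w6: ◇p ∧ p is F. ✓
w7: ◇p ∧ p is F. ✓

{w1, w3, w4, w5, w6, w7}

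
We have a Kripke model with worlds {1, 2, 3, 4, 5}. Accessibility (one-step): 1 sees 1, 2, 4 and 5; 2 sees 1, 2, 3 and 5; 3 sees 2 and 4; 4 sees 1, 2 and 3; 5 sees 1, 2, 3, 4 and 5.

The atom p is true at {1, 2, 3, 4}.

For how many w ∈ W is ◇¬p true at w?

1: successors {1, 2, 4, 5}; ¬p there: 1:F, 2:F, 4:F, 5:T. ✓
2: successors {1, 2, 3, 5}; ¬p there: 1:F, 2:F, 3:F, 5:T. ✓
3: successors {2, 4}; ¬p there: 2:F, 4:F. ✗
4: successors {1, 2, 3}; ¬p there: 1:F, 2:F, 3:F. ✗
5: successors {1, 2, 3, 4, 5}; ¬p there: 1:F, 2:F, 3:F, 4:F, 5:T. ✓
Satisfying worlds: {1, 2, 5}.

3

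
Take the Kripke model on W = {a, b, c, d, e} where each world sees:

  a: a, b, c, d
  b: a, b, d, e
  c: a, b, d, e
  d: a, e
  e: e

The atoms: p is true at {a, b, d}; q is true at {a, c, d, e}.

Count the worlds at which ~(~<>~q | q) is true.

1

a: ~<>~q | q is T. ✗
b: ~<>~q | q is F. ✓
c: ~<>~q | q is T. ✗
d: ~<>~q | q is T. ✗
e: ~<>~q | q is T. ✗
Satisfying worlds: {b}.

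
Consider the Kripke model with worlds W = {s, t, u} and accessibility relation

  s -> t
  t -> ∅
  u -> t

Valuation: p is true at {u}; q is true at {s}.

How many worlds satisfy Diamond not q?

2

s: successors {t}; not q there: t:T. ✓
t: no successors, so Diamond not q fails. ✗
u: successors {t}; not q there: t:T. ✓
Satisfying worlds: {s, u}.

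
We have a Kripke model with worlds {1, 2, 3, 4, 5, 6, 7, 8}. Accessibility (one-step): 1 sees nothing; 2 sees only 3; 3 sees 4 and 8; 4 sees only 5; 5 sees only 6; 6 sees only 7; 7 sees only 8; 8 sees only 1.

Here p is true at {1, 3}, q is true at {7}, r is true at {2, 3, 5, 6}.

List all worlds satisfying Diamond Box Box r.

{3, 7, 8}

1: no successors, so Diamond Box Box r fails. ✗
2: successors {3}; Box Box r there: 3:F. ✗
3: successors {4, 8}; Box Box r there: 4:T, 8:T. ✓
4: successors {5}; Box Box r there: 5:F. ✗
5: successors {6}; Box Box r there: 6:F. ✗
6: successors {7}; Box Box r there: 7:F. ✗
7: successors {8}; Box Box r there: 8:T. ✓
8: successors {1}; Box Box r there: 1:T. ✓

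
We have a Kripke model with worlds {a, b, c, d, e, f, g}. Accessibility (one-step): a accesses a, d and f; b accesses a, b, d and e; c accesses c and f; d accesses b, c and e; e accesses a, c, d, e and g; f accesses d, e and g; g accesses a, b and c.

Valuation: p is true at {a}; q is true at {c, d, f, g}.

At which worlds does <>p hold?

a: successors {a, d, f}; p there: a:T, d:F, f:F. ✓
b: successors {a, b, d, e}; p there: a:T, b:F, d:F, e:F. ✓
c: successors {c, f}; p there: c:F, f:F. ✗
d: successors {b, c, e}; p there: b:F, c:F, e:F. ✗
e: successors {a, c, d, e, g}; p there: a:T, c:F, d:F, e:F, g:F. ✓
f: successors {d, e, g}; p there: d:F, e:F, g:F. ✗
g: successors {a, b, c}; p there: a:T, b:F, c:F. ✓

{a, b, e, g}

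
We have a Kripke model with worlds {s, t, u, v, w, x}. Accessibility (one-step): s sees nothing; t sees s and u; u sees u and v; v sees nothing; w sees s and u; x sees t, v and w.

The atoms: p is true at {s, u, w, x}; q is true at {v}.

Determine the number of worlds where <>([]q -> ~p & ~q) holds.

s: no successors, so <>([]q -> ~p & ~q) fails. ✗
t: successors {s, u}; []q -> ~p & ~q there: s:F, u:T. ✓
u: successors {u, v}; []q -> ~p & ~q there: u:T, v:F. ✓
v: no successors, so <>([]q -> ~p & ~q) fails. ✗
w: successors {s, u}; []q -> ~p & ~q there: s:F, u:T. ✓
x: successors {t, v, w}; []q -> ~p & ~q there: t:T, v:F, w:T. ✓
Satisfying worlds: {t, u, w, x}.

4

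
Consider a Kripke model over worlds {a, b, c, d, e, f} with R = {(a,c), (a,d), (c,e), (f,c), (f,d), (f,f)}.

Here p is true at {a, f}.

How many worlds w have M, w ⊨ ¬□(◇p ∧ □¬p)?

a: □(◇p ∧ □¬p) is F. ✓
b: □(◇p ∧ □¬p) is T. ✗
c: □(◇p ∧ □¬p) is F. ✓
d: □(◇p ∧ □¬p) is T. ✗
e: □(◇p ∧ □¬p) is T. ✗
f: □(◇p ∧ □¬p) is F. ✓
Satisfying worlds: {a, c, f}.

3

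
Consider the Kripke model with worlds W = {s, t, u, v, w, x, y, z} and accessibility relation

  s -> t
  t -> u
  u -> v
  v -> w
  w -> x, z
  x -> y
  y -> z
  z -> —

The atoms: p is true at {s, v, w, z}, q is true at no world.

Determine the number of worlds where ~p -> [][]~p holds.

s: ~p is F, [][]~p is T. ✓
t: ~p is T, [][]~p is F. ✗
u: ~p is T, [][]~p is F. ✗
v: ~p is F, [][]~p is F. ✓
w: ~p is F, [][]~p is T. ✓
x: ~p is T, [][]~p is F. ✗
y: ~p is T, [][]~p is T. ✓
z: ~p is F, [][]~p is T. ✓
Satisfying worlds: {s, v, w, y, z}.

5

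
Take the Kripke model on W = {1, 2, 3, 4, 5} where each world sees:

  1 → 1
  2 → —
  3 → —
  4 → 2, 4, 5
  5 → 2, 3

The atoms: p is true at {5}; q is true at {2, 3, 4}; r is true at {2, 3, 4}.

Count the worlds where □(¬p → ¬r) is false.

2

1: successors {1}; ¬p → ¬r there: 1:T. ✓
2: no successors, so □(¬p → ¬r) holds vacuously. ✓
3: no successors, so □(¬p → ¬r) holds vacuously. ✓
4: successors {2, 4, 5}; ¬p → ¬r there: 2:F, 4:F, 5:T. ✗
5: successors {2, 3}; ¬p → ¬r there: 2:F, 3:F. ✗
Satisfying worlds: {1, 2, 3}.
So □(¬p → ¬r) fails at the other 2 worlds.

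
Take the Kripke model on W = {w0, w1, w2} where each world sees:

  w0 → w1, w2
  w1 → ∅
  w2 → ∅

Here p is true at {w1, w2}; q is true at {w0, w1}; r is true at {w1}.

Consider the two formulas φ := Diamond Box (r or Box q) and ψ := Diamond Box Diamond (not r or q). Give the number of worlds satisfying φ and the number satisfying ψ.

1 and 1

For Diamond Box (r or Box q):
w0: successors {w1, w2}; Box (r or Box q) there: w1:T, w2:T. ✓
w1: no successors, so Diamond Box (r or Box q) fails. ✗
w2: no successors, so Diamond Box (r or Box q) fails. ✗
— 1 world.
For Diamond Box Diamond (not r or q):
w0: successors {w1, w2}; Box Diamond (not r or q) there: w1:T, w2:T. ✓
w1: no successors, so Diamond Box Diamond (not r or q) fails. ✗
w2: no successors, so Diamond Box Diamond (not r or q) fails. ✗
— 1 world.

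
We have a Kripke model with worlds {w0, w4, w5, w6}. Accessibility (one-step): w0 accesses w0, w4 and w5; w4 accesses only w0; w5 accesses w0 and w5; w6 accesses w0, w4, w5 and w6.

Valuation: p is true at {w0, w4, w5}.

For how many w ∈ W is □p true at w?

w0: successors {w0, w4, w5}; p there: w0:T, w4:T, w5:T. ✓
w4: successors {w0}; p there: w0:T. ✓
w5: successors {w0, w5}; p there: w0:T, w5:T. ✓
w6: successors {w0, w4, w5, w6}; p there: w0:T, w4:T, w5:T, w6:F. ✗
Satisfying worlds: {w0, w4, w5}.

3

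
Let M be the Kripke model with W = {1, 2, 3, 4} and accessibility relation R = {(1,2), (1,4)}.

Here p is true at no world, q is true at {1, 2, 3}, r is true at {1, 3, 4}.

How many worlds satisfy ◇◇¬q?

1: successors {2, 4}; ◇¬q there: 2:F, 4:F. ✗
2: no successors, so ◇◇¬q fails. ✗
3: no successors, so ◇◇¬q fails. ✗
4: no successors, so ◇◇¬q fails. ✗
Satisfying worlds: ∅.

0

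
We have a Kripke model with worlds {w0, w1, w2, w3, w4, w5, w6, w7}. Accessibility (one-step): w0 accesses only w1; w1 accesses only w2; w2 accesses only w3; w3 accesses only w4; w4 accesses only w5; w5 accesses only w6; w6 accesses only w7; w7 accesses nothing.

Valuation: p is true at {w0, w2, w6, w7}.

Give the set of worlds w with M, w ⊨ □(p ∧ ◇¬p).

{w1, w7}

w0: successors {w1}; p ∧ ◇¬p there: w1:F. ✗
w1: successors {w2}; p ∧ ◇¬p there: w2:T. ✓
w2: successors {w3}; p ∧ ◇¬p there: w3:F. ✗
w3: successors {w4}; p ∧ ◇¬p there: w4:F. ✗
w4: successors {w5}; p ∧ ◇¬p there: w5:F. ✗
w5: successors {w6}; p ∧ ◇¬p there: w6:F. ✗
w6: successors {w7}; p ∧ ◇¬p there: w7:F. ✗
w7: no successors, so □(p ∧ ◇¬p) holds vacuously. ✓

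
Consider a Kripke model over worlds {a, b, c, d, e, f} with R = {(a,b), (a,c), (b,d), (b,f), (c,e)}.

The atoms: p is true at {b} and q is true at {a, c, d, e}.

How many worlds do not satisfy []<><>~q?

3

a: successors {b, c}; <><>~q there: b:F, c:F. ✗
b: successors {d, f}; <><>~q there: d:F, f:F. ✗
c: successors {e}; <><>~q there: e:F. ✗
d: no successors, so []<><>~q holds vacuously. ✓
e: no successors, so []<><>~q holds vacuously. ✓
f: no successors, so []<><>~q holds vacuously. ✓
Satisfying worlds: {d, e, f}.
So []<><>~q fails at the other 3 worlds.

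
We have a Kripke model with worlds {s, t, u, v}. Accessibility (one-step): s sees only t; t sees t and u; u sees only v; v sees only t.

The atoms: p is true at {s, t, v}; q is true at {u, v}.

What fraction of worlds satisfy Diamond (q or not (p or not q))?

s: successors {t}; q or not (p or not q) there: t:F. ✗
t: successors {t, u}; q or not (p or not q) there: t:F, u:T. ✓
u: successors {v}; q or not (p or not q) there: v:T. ✓
v: successors {t}; q or not (p or not q) there: t:F. ✗
That's 2 of 4 worlds, so 2/4 = 1/2.

1/2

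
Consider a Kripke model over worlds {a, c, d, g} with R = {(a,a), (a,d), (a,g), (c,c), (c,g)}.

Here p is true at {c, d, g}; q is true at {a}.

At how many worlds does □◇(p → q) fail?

2

a: successors {a, d, g}; ◇(p → q) there: a:T, d:F, g:F. ✗
c: successors {c, g}; ◇(p → q) there: c:F, g:F. ✗
d: no successors, so □◇(p → q) holds vacuously. ✓
g: no successors, so □◇(p → q) holds vacuously. ✓
Satisfying worlds: {d, g}.
So □◇(p → q) fails at the other 2 worlds.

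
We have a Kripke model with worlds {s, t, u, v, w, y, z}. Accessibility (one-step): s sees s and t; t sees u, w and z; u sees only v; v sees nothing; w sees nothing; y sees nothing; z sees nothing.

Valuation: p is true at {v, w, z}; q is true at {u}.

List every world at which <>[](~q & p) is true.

s: successors {s, t}; [](~q & p) there: s:F, t:F. ✗
t: successors {u, w, z}; [](~q & p) there: u:T, w:T, z:T. ✓
u: successors {v}; [](~q & p) there: v:T. ✓
v: no successors, so <>[](~q & p) fails. ✗
w: no successors, so <>[](~q & p) fails. ✗
y: no successors, so <>[](~q & p) fails. ✗
z: no successors, so <>[](~q & p) fails. ✗

{t, u}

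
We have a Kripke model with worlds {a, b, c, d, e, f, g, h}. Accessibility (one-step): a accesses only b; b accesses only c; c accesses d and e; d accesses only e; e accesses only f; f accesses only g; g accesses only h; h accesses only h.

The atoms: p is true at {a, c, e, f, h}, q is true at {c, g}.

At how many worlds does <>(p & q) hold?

a: successors {b}; p & q there: b:F. ✗
b: successors {c}; p & q there: c:T. ✓
c: successors {d, e}; p & q there: d:F, e:F. ✗
d: successors {e}; p & q there: e:F. ✗
e: successors {f}; p & q there: f:F. ✗
f: successors {g}; p & q there: g:F. ✗
g: successors {h}; p & q there: h:F. ✗
h: successors {h}; p & q there: h:F. ✗
Satisfying worlds: {b}.

1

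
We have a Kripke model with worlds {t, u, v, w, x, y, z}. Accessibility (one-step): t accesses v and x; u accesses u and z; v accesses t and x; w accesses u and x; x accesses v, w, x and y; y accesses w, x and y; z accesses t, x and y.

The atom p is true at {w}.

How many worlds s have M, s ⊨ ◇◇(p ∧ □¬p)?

6

t: successors {v, x}; ◇(p ∧ □¬p) there: v:F, x:T. ✓
u: successors {u, z}; ◇(p ∧ □¬p) there: u:F, z:F. ✗
v: successors {t, x}; ◇(p ∧ □¬p) there: t:F, x:T. ✓
w: successors {u, x}; ◇(p ∧ □¬p) there: u:F, x:T. ✓
x: successors {v, w, x, y}; ◇(p ∧ □¬p) there: v:F, w:F, x:T, y:T. ✓
y: successors {w, x, y}; ◇(p ∧ □¬p) there: w:F, x:T, y:T. ✓
z: successors {t, x, y}; ◇(p ∧ □¬p) there: t:F, x:T, y:T. ✓
Satisfying worlds: {t, v, w, x, y, z}.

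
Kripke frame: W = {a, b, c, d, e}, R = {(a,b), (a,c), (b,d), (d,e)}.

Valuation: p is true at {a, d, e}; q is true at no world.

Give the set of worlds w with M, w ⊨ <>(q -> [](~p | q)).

a: successors {b, c}; q -> [](~p | q) there: b:T, c:T. ✓
b: successors {d}; q -> [](~p | q) there: d:T. ✓
c: no successors, so <>(q -> [](~p | q)) fails. ✗
d: successors {e}; q -> [](~p | q) there: e:T. ✓
e: no successors, so <>(q -> [](~p | q)) fails. ✗

{a, b, d}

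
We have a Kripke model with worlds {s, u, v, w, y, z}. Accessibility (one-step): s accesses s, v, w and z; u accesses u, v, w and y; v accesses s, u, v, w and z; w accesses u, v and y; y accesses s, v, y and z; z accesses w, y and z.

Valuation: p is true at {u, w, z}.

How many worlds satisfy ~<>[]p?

6

s: <>[]p is F. ✓
u: <>[]p is F. ✓
v: <>[]p is F. ✓
w: <>[]p is F. ✓
y: <>[]p is F. ✓
z: <>[]p is F. ✓
Satisfying worlds: {s, u, v, w, y, z}.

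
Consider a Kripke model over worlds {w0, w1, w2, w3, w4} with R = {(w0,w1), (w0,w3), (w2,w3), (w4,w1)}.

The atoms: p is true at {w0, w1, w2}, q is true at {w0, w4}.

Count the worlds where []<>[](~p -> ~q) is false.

w0: successors {w1, w3}; <>[](~p -> ~q) there: w1:F, w3:F. ✗
w1: no successors, so []<>[](~p -> ~q) holds vacuously. ✓
w2: successors {w3}; <>[](~p -> ~q) there: w3:F. ✗
w3: no successors, so []<>[](~p -> ~q) holds vacuously. ✓
w4: successors {w1}; <>[](~p -> ~q) there: w1:F. ✗
Satisfying worlds: {w1, w3}.
So []<>[](~p -> ~q) fails at the other 3 worlds.

3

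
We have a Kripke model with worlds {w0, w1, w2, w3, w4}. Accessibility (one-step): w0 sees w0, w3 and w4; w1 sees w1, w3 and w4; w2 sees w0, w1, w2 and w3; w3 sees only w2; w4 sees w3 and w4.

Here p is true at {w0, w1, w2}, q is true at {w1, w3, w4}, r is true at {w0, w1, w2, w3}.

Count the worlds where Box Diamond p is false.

3

w0: successors {w0, w3, w4}; Diamond p there: w0:T, w3:T, w4:F. ✗
w1: successors {w1, w3, w4}; Diamond p there: w1:T, w3:T, w4:F. ✗
w2: successors {w0, w1, w2, w3}; Diamond p there: w0:T, w1:T, w2:T, w3:T. ✓
w3: successors {w2}; Diamond p there: w2:T. ✓
w4: successors {w3, w4}; Diamond p there: w3:T, w4:F. ✗
Satisfying worlds: {w2, w3}.
So Box Diamond p fails at the other 3 worlds.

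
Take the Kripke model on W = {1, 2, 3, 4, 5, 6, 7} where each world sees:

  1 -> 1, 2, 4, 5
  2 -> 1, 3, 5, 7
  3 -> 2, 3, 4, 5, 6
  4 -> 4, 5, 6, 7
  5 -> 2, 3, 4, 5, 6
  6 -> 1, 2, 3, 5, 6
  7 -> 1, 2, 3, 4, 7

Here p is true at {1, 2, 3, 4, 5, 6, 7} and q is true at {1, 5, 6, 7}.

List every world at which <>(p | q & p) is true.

1: successors {1, 2, 4, 5}; p | q & p there: 1:T, 2:T, 4:T, 5:T. ✓
2: successors {1, 3, 5, 7}; p | q & p there: 1:T, 3:T, 5:T, 7:T. ✓
3: successors {2, 3, 4, 5, 6}; p | q & p there: 2:T, 3:T, 4:T, 5:T, 6:T. ✓
4: successors {4, 5, 6, 7}; p | q & p there: 4:T, 5:T, 6:T, 7:T. ✓
5: successors {2, 3, 4, 5, 6}; p | q & p there: 2:T, 3:T, 4:T, 5:T, 6:T. ✓
6: successors {1, 2, 3, 5, 6}; p | q & p there: 1:T, 2:T, 3:T, 5:T, 6:T. ✓
7: successors {1, 2, 3, 4, 7}; p | q & p there: 1:T, 2:T, 3:T, 4:T, 7:T. ✓

{1, 2, 3, 4, 5, 6, 7}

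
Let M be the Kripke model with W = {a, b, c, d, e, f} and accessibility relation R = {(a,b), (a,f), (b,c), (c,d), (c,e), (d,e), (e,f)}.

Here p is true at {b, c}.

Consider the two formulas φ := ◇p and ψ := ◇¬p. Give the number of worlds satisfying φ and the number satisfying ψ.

2 and 4

For ◇p:
a: successors {b, f}; p there: b:T, f:F. ✓
b: successors {c}; p there: c:T. ✓
c: successors {d, e}; p there: d:F, e:F. ✗
d: successors {e}; p there: e:F. ✗
e: successors {f}; p there: f:F. ✗
f: no successors, so ◇p fails. ✗
— 2 worlds.
For ◇¬p:
a: successors {b, f}; ¬p there: b:F, f:T. ✓
b: successors {c}; ¬p there: c:F. ✗
c: successors {d, e}; ¬p there: d:T, e:T. ✓
d: successors {e}; ¬p there: e:T. ✓
e: successors {f}; ¬p there: f:T. ✓
f: no successors, so ◇¬p fails. ✗
— 4 worlds.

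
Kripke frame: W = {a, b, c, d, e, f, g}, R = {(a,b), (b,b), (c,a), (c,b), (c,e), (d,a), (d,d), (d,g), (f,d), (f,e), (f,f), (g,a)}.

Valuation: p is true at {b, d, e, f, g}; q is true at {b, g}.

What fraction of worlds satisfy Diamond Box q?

a: successors {b}; Box q there: b:T. ✓
b: successors {b}; Box q there: b:T. ✓
c: successors {a, b, e}; Box q there: a:T, b:T, e:T. ✓
d: successors {a, d, g}; Box q there: a:T, d:F, g:F. ✓
e: no successors, so Diamond Box q fails. ✗
f: successors {d, e, f}; Box q there: d:F, e:T, f:F. ✓
g: successors {a}; Box q there: a:T. ✓
That's 6 of 7 worlds, so 6/7.

6/7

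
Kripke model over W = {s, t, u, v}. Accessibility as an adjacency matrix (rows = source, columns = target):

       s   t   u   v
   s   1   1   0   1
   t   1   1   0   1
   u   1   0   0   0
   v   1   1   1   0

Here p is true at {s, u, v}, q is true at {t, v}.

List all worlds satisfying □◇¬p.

s: successors {s, t, v}; ◇¬p there: s:T, t:T, v:T. ✓
t: successors {s, t, v}; ◇¬p there: s:T, t:T, v:T. ✓
u: successors {s}; ◇¬p there: s:T. ✓
v: successors {s, t, u}; ◇¬p there: s:T, t:T, u:F. ✗

{s, t, u}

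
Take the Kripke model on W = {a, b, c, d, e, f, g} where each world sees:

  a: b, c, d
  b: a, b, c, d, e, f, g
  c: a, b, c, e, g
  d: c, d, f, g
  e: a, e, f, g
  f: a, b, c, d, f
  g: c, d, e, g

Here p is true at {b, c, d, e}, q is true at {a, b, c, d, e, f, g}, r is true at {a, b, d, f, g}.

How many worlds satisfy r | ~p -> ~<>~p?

3

a: r | ~p is T, ~<>~p is T. ✓
b: r | ~p is T, ~<>~p is F. ✗
c: r | ~p is F, ~<>~p is F. ✓
d: r | ~p is T, ~<>~p is F. ✗
e: r | ~p is F, ~<>~p is F. ✓
f: r | ~p is T, ~<>~p is F. ✗
g: r | ~p is T, ~<>~p is F. ✗
Satisfying worlds: {a, c, e}.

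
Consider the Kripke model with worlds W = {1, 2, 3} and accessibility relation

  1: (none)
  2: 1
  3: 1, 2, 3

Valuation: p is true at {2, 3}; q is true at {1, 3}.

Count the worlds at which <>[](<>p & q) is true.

1: no successors, so <>[](<>p & q) fails. ✗
2: successors {1}; [](<>p & q) there: 1:T. ✓
3: successors {1, 2, 3}; [](<>p & q) there: 1:T, 2:F, 3:F. ✓
Satisfying worlds: {2, 3}.

2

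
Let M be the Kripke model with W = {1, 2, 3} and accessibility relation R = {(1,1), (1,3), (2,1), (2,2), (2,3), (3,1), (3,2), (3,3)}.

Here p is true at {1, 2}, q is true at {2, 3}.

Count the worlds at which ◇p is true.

3

1: successors {1, 3}; p there: 1:T, 3:F. ✓
2: successors {1, 2, 3}; p there: 1:T, 2:T, 3:F. ✓
3: successors {1, 2, 3}; p there: 1:T, 2:T, 3:F. ✓
Satisfying worlds: {1, 2, 3}.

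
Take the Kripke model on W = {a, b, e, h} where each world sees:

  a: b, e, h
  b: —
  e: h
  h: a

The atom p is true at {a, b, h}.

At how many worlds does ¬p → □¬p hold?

3

a: ¬p is F, □¬p is F. ✓
b: ¬p is F, □¬p is T. ✓
e: ¬p is T, □¬p is F. ✗
h: ¬p is F, □¬p is F. ✓
Satisfying worlds: {a, b, h}.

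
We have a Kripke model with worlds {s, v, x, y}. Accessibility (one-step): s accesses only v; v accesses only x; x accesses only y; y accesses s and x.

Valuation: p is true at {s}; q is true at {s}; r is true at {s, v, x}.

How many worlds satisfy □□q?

0

s: successors {v}; □q there: v:F. ✗
v: successors {x}; □q there: x:F. ✗
x: successors {y}; □q there: y:F. ✗
y: successors {s, x}; □q there: s:F, x:F. ✗
Satisfying worlds: ∅.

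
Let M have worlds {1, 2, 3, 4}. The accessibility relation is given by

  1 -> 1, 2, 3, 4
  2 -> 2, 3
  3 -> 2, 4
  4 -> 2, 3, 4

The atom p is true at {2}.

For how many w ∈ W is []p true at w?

0

1: successors {1, 2, 3, 4}; p there: 1:F, 2:T, 3:F, 4:F. ✗
2: successors {2, 3}; p there: 2:T, 3:F. ✗
3: successors {2, 4}; p there: 2:T, 4:F. ✗
4: successors {2, 3, 4}; p there: 2:T, 3:F, 4:F. ✗
Satisfying worlds: ∅.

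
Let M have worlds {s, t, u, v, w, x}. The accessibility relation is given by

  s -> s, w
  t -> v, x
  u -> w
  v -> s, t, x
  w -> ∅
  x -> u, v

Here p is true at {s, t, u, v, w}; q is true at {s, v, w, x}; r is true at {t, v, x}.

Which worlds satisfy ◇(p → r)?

{t, v, x}

s: successors {s, w}; p → r there: s:F, w:F. ✗
t: successors {v, x}; p → r there: v:T, x:T. ✓
u: successors {w}; p → r there: w:F. ✗
v: successors {s, t, x}; p → r there: s:F, t:T, x:T. ✓
w: no successors, so ◇(p → r) fails. ✗
x: successors {u, v}; p → r there: u:F, v:T. ✓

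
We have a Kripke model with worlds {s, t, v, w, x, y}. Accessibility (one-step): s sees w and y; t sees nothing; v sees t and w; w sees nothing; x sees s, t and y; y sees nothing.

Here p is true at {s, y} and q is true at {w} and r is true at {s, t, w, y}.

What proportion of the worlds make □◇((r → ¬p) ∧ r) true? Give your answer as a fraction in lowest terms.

s: successors {w, y}; ◇((r → ¬p) ∧ r) there: w:F, y:F. ✗
t: no successors, so □◇((r → ¬p) ∧ r) holds vacuously. ✓
v: successors {t, w}; ◇((r → ¬p) ∧ r) there: t:F, w:F. ✗
w: no successors, so □◇((r → ¬p) ∧ r) holds vacuously. ✓
x: successors {s, t, y}; ◇((r → ¬p) ∧ r) there: s:T, t:F, y:F. ✗
y: no successors, so □◇((r → ¬p) ∧ r) holds vacuously. ✓
That's 3 of 6 worlds, so 3/6 = 1/2.

1/2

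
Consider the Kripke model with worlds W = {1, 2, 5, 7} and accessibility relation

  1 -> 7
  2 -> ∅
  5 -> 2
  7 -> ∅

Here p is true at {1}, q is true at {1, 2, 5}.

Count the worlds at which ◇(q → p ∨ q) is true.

1: successors {7}; q → p ∨ q there: 7:T. ✓
2: no successors, so ◇(q → p ∨ q) fails. ✗
5: successors {2}; q → p ∨ q there: 2:T. ✓
7: no successors, so ◇(q → p ∨ q) fails. ✗
Satisfying worlds: {1, 5}.

2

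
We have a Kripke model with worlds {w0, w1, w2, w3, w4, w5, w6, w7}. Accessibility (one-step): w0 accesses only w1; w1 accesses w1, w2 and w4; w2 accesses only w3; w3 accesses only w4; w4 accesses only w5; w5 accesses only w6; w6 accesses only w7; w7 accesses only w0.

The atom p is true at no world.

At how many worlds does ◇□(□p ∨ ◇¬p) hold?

8

w0: successors {w1}; □(□p ∨ ◇¬p) there: w1:T. ✓
w1: successors {w1, w2, w4}; □(□p ∨ ◇¬p) there: w1:T, w2:T, w4:T. ✓
w2: successors {w3}; □(□p ∨ ◇¬p) there: w3:T. ✓
w3: successors {w4}; □(□p ∨ ◇¬p) there: w4:T. ✓
w4: successors {w5}; □(□p ∨ ◇¬p) there: w5:T. ✓
w5: successors {w6}; □(□p ∨ ◇¬p) there: w6:T. ✓
w6: successors {w7}; □(□p ∨ ◇¬p) there: w7:T. ✓
w7: successors {w0}; □(□p ∨ ◇¬p) there: w0:T. ✓
Satisfying worlds: {w0, w1, w2, w3, w4, w5, w6, w7}.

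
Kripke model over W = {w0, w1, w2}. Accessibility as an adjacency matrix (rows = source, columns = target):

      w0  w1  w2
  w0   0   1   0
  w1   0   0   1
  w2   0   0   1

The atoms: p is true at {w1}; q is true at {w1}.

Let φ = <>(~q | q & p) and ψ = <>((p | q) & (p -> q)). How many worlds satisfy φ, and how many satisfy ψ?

3 and 1

For <>(~q | q & p):
w0: successors {w1}; ~q | q & p there: w1:T. ✓
w1: successors {w2}; ~q | q & p there: w2:T. ✓
w2: successors {w2}; ~q | q & p there: w2:T. ✓
— 3 worlds.
For <>((p | q) & (p -> q)):
w0: successors {w1}; (p | q) & (p -> q) there: w1:T. ✓
w1: successors {w2}; (p | q) & (p -> q) there: w2:F. ✗
w2: successors {w2}; (p | q) & (p -> q) there: w2:F. ✗
— 1 world.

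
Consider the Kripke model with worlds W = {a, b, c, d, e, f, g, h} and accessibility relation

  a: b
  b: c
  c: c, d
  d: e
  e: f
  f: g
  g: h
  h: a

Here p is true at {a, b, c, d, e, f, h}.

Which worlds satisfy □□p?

a: successors {b}; □p there: b:T. ✓
b: successors {c}; □p there: c:T. ✓
c: successors {c, d}; □p there: c:T, d:T. ✓
d: successors {e}; □p there: e:T. ✓
e: successors {f}; □p there: f:F. ✗
f: successors {g}; □p there: g:T. ✓
g: successors {h}; □p there: h:T. ✓
h: successors {a}; □p there: a:T. ✓

{a, b, c, d, f, g, h}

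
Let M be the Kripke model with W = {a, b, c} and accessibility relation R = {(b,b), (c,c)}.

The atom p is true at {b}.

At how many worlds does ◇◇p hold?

a: no successors, so ◇◇p fails. ✗
b: successors {b}; ◇p there: b:T. ✓
c: successors {c}; ◇p there: c:F. ✗
Satisfying worlds: {b}.

1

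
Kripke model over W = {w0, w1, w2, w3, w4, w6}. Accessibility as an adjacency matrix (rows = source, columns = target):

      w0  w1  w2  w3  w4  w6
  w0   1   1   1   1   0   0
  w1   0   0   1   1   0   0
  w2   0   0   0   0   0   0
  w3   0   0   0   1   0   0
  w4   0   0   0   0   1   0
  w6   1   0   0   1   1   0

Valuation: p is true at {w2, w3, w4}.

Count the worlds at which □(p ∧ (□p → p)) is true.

4

w0: successors {w0, w1, w2, w3}; p ∧ (□p → p) there: w0:F, w1:F, w2:T, w3:T. ✗
w1: successors {w2, w3}; p ∧ (□p → p) there: w2:T, w3:T. ✓
w2: no successors, so □(p ∧ (□p → p)) holds vacuously. ✓
w3: successors {w3}; p ∧ (□p → p) there: w3:T. ✓
w4: successors {w4}; p ∧ (□p → p) there: w4:T. ✓
w6: successors {w0, w3, w4}; p ∧ (□p → p) there: w0:F, w3:T, w4:T. ✗
Satisfying worlds: {w1, w2, w3, w4}.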